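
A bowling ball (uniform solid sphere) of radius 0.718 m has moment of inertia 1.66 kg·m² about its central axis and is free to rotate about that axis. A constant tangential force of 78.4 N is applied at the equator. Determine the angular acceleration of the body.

α ≈ 33.9 rad/s²

τ = F R = (78.4)(0.718) = 56.29 N·m.
From τ = Iα: α = 56.29/1.660 = 33.91 rad/s².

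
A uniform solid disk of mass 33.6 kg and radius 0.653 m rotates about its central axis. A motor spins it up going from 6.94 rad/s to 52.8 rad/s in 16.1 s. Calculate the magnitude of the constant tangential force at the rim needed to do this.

I = ½MR² = (1/2)(33.6)(0.653)² = 7.164 kg·m².
α = Δω/Δt = (52.8 − 6.94)/16.1 = 2.848 rad/s².
The required torque is τ = Iα = (7.164)(2.848) = 20.41 N·m.
A tangential force at the rim gives τ = FR, so F = τ/R = 20.41/0.653 = 31.25 N.

F ≈ 31.2 N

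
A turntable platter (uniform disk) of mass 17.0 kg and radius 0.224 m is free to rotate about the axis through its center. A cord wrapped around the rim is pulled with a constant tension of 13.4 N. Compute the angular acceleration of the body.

α ≈ 7.04 rad/s²

I = ½MR² = (1/2)(17.0)(0.224)² = 0.4265 kg·m².
τ = F R = (13.4)(0.224) = 3.002 N·m.
From τ = Iα: α = 3.002/0.4265 = 7.038 rad/s².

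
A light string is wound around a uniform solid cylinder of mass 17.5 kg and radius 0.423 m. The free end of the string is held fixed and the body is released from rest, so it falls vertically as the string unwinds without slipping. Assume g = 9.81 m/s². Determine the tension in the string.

T ≈ 57.2 N

Translation: Mg − T = Ma. Rotation about the center: TR = Iα with I = ½MR².
With a = αR: T = (I/R²)a = (1/2)M a, so Mg = (1 + 0.5000)Ma.
a = g/(1 + 0.5000) = 9.81/1.500 = 6.540 m/s².
T = 0.5000·M·a = (0.5000)(17.5)(6.540) = 57.23 N.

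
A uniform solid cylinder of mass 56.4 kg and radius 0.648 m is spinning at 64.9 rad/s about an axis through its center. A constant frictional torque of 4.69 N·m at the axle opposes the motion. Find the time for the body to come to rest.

t ≈ 164 s

I = ½MR² = (1/2)(56.4)(0.648)² = 11.84 kg·m².
The net torque has magnitude 4.69 N·m, opposing ω.
|α| = τ/I = 4.690/11.84 = 0.3961 rad/s² (deceleration).
0 = ω₀ − |α|t ⇒ t = ω₀/|α| = 64.9/0.3961 = 163.9 s.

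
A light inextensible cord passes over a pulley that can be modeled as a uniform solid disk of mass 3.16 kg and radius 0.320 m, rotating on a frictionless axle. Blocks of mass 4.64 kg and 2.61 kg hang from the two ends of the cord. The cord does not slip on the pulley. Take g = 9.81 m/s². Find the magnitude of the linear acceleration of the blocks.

a ≈ 2.26 m/s²

I = ½MR² = (1/2)(3.16)(0.320)² = 0.1618 kg·m².
Heavier block: m₁g − T₁ = m₁a. Lighter block: T₂ − m₂g = m₂a.
Pulley: (T₁ − T₂)R = Iα = I(a/R), so T₁ − T₂ = (I/R²)a = (1/2)M_p a = 1.580·a.
Adding the three: (m₁ − m₂)g = (m₁ + m₂ + 1.580)a, so a = (4.64 − 2.61)(9.81)/(4.64 + 2.61 + 1.580) = 2.255 m/s².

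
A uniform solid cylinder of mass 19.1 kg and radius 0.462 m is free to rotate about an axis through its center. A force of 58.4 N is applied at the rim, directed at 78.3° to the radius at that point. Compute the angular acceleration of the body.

α ≈ 13.0 rad/s²

I = ½MR² = (1/2)(19.1)(0.462)² = 2.038 kg·m².
Only the tangential component produces torque: τ = F R sinθ = (58.4)(0.462) sin 78.3° = 26.42 N·m.
Newton's second law for rotation, τ = Iα, gives α = τ/I = 26.42/2.038 = 12.96 rad/s².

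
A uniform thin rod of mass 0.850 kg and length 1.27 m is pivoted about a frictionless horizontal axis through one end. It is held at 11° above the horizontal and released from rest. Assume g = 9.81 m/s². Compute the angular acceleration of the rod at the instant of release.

α ≈ 11.4 rad/s²

About the pivot, I = (1/3)ML² = (1/3)(0.850)(1.27)² = 0.4570 kg·m².
The weight acts at the center, a distance L/2 = 0.6350 m from the pivot; τ = Mg(L/2) cos 11° = 5.198 N·m.
α = τ/I = 5.198/0.4570 = 11.37 rad/s².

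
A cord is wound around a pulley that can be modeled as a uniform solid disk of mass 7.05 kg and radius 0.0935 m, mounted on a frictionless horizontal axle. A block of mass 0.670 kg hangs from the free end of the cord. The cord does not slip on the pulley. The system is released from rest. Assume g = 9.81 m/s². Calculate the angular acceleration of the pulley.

I = ½MR² = (1/2)(7.05)(0.0935)² = 0.03082 kg·m².
Block: mg − T = ma. Pulley: TR = Iα. No-slip: a = αR, so T = (I/R²)a = 3.525·a.
Then mg = (m + 3.525)a, so a = (0.670)(9.81)/(0.670 + 3.525) = 1.567 m/s².
α = a/R = 1.567/0.0935 = 16.76 rad/s².

α ≈ 16.8 rad/s²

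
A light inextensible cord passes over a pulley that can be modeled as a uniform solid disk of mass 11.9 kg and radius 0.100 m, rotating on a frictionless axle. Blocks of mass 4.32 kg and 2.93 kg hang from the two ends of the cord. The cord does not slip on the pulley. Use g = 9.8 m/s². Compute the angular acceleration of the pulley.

α ≈ 10.3 rad/s²

I = ½MR² = (1/2)(11.9)(0.100)² = 0.05950 kg·m².
Heavier block: m₁g − T₁ = m₁a. Lighter block: T₂ − m₂g = m₂a.
Pulley: (T₁ − T₂)R = Iα = I(a/R), so T₁ − T₂ = (I/R²)a = (1/2)M_p a = 5.950·a.
Adding the three: (m₁ − m₂)g = (m₁ + m₂ + 5.950)a, so a = (4.32 − 2.93)(9.8)/(4.32 + 2.93 + 5.950) = 1.032 m/s².
α = a/R = 1.032/0.100 = 10.32 rad/s².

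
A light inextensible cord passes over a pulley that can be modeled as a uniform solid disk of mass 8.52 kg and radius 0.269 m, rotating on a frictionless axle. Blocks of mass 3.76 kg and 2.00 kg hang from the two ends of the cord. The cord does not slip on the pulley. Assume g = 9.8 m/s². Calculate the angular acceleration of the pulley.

α ≈ 6.40 rad/s²

I = ½MR² = (1/2)(8.52)(0.269)² = 0.3083 kg·m².
Heavier block: m₁g − T₁ = m₁a. Lighter block: T₂ − m₂g = m₂a.
Pulley: (T₁ − T₂)R = Iα = I(a/R), so T₁ − T₂ = (I/R²)a = (1/2)M_p a = 4.260·a.
Adding the three: (m₁ − m₂)g = (m₁ + m₂ + 4.260)a, so a = (3.76 − 2.00)(9.8)/(3.76 + 2.00 + 4.260) = 1.721 m/s².
α = a/R = 1.721/0.269 = 6.399 rad/s².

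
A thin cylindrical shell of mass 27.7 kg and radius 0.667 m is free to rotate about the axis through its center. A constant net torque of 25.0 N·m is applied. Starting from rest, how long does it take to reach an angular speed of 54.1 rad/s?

t ≈ 26.7 s

I = MR² = (27.7)(0.667)² = 12.32 kg·m².
α = τ/I = 25.0/12.32 = 2.029 rad/s².
ω = αt ⇒ t = ω/α = 54.1/2.029 = 26.67 s.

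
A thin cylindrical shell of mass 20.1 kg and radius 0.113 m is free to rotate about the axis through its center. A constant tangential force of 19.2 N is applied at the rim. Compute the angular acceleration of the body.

α ≈ 8.45 rad/s²

I = MR² = (20.1)(0.113)² = 0.2567 kg·m².
τ = F R = (19.2)(0.113) = 2.170 N·m.
From τ = Iα: α = 2.170/0.2567 = 8.453 rad/s².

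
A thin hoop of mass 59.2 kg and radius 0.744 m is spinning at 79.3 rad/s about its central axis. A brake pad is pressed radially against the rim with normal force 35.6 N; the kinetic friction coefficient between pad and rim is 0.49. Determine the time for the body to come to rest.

t ≈ 200 s

I = MR² = (59.2)(0.744)² = 32.77 kg·m².
Friction force f = μN = (0.49)(35.6) = 17.44 N at the rim; torque magnitude τ = fR = 12.98 N·m, opposing ω.
|α| = τ/I = 12.98/32.77 = 0.3961 rad/s² (deceleration).
0 = ω₀ − |α|t ⇒ t = ω₀/|α| = 79.3/0.3961 = 200.2 s.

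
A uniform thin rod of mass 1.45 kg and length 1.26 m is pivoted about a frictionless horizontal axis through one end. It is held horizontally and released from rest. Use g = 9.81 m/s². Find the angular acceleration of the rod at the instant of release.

About the pivot, I = (1/3)ML² = (1/3)(1.45)(1.26)² = 0.7673 kg·m².
The weight acts at the center, a distance L/2 = 0.6300 m from the pivot; τ = Mg(L/2) = 8.961 N·m.
α = τ/I = 8.961/0.7673 = 11.68 rad/s².
(Equivalently α = (3g/(2L)) = 11.68 rad/s².)

α ≈ 11.7 rad/s²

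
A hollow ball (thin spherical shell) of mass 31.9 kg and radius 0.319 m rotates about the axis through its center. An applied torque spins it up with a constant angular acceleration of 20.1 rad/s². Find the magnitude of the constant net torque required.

τ ≈ 43.5 N·m

I = (2/3)MR² = (2/3)(31.9)(0.319)² = 2.164 kg·m².
τ = Iα = (2.164)(20.10) = 43.50 N·m.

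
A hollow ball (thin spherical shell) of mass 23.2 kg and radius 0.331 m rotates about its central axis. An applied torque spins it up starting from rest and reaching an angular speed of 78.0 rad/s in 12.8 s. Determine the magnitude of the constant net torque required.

I = (2/3)MR² = (2/3)(23.2)(0.331)² = 1.695 kg·m².
α = Δω/Δt = (78.0 − 0)/12.8 = 6.094 rad/s².
τ = Iα = (1.695)(6.094) = 10.33 N·m.

τ ≈ 10.3 N·m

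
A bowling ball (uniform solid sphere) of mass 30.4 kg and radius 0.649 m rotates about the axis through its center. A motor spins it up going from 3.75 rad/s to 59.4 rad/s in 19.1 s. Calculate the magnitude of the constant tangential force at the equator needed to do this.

I = (2/5)MR² = (2/5)(30.4)(0.649)² = 5.122 kg·m².
α = Δω/Δt = (59.4 − 3.75)/19.1 = 2.914 rad/s².
The required torque is τ = Iα = (5.122)(2.914) = 14.92 N·m.
A tangential force at the equator gives τ = FR, so F = τ/R = 14.92/0.649 = 22.99 N.

F ≈ 23.0 N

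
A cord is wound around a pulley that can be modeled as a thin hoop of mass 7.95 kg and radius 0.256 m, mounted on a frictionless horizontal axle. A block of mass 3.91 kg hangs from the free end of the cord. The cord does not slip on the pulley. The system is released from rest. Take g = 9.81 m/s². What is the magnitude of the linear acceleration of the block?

I = MR² = (7.95)(0.256)² = 0.5210 kg·m².
Block: mg − T = ma. Pulley: TR = Iα. No-slip: a = αR, so T = (I/R²)a = 7.950·a.
Then mg = (m + 7.950)a, so a = (3.91)(9.81)/(3.91 + 7.950) = 3.234 m/s².

a ≈ 3.23 m/s²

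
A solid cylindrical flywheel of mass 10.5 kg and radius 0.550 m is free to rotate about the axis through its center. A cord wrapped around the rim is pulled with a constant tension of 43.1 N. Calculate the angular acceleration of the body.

I = ½MR² = (1/2)(10.5)(0.550)² = 1.588 kg·m².
τ = F R = (43.1)(0.550) = 23.71 N·m.
From τ = Iα: α = 23.71/1.588 = 14.93 rad/s².

α ≈ 14.9 rad/s²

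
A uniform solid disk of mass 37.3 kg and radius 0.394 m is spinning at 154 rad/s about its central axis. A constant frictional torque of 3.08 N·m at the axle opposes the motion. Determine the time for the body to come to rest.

I = ½MR² = (1/2)(37.3)(0.394)² = 2.895 kg·m².
The net torque has magnitude 3.08 N·m, opposing ω.
|α| = τ/I = 3.080/2.895 = 1.064 rad/s² (deceleration).
0 = ω₀ − |α|t ⇒ t = ω₀/|α| = 154/1.064 = 144.8 s.

t ≈ 145 s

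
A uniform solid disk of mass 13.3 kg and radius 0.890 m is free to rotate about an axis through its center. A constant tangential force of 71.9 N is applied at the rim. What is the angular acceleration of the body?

I = ½MR² = (1/2)(13.3)(0.890)² = 5.267 kg·m².
τ = F R = (71.9)(0.890) = 63.99 N·m.
From τ = Iα: α = 63.99/5.267 = 12.15 rad/s².

α ≈ 12.1 rad/s²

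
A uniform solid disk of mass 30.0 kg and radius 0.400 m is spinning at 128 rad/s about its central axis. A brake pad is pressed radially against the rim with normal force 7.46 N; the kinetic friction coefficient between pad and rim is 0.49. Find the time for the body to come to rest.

t ≈ 210 s

I = ½MR² = (1/2)(30.0)(0.400)² = 2.400 kg·m².
Friction force f = μN = (0.49)(7.46) = 3.655 N at the rim; torque magnitude τ = fR = 1.462 N·m, opposing ω.
|α| = τ/I = 1.462/2.400 = 0.6092 rad/s² (deceleration).
0 = ω₀ − |α|t ⇒ t = ω₀/|α| = 128/0.6092 = 210.1 s.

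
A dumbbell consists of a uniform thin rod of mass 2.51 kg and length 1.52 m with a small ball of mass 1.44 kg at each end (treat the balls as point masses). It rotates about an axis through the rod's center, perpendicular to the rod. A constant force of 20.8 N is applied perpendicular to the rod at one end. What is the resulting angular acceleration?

α ≈ 7.36 rad/s²

I_rod = (1/12)ML² = (1/12)(2.51)(1.52)² = 0.4833 kg·m².
I_balls = 2·m·(L/2)² = 2(1.44)(0.7600)² = 1.663 kg·m².
Total I = 2.147 kg·m².
τ = F·(L/2) = (20.8)(0.760) = 15.81 N·m.
α = τ/I = 15.81/2.147 = 7.364 rad/s².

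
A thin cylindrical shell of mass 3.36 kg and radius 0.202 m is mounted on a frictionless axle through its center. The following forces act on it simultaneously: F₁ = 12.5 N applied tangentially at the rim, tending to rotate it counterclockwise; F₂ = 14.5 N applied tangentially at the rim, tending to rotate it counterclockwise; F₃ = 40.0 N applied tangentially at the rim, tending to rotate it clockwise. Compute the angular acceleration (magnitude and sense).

I = MR² = (3.36)(0.202)² = 0.1371 kg·m².
Taking counterclockwise as positive: τ₁ = +(12.5)(0.202) = +2.525 N·m; τ₂ = +(14.5)(0.202) = +2.929 N·m; τ₃ = −(40.0)(0.202) = −8.080 N·m.
Net torque τ = -2.626 N·m.
α = τ/I = -2.626/0.1371 = -19.15 rad/s².

α ≈ 19.2 rad/s², clockwise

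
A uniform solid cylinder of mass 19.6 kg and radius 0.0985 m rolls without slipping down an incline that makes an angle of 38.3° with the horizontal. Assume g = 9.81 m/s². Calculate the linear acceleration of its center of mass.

Translation along the incline: Mg sinθ − f = Ma.
Rotation about the center: fR = Iα with I = ½MR². No-slip gives a = αR, so f = (I/R²)a = (1/2)M a.
Substituting: Mg sinθ = (1 + 0.5000)Ma, so a = g sinθ/(1 + 0.5000) = (9.81) sin 38.3° / 1.500 = 4.053 m/s².

a ≈ 4.05 m/s²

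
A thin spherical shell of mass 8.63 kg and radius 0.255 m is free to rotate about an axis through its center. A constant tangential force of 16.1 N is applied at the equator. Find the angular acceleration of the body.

I = (2/3)MR² = (2/3)(8.63)(0.255)² = 0.3741 kg·m².
τ = F R = (16.1)(0.255) = 4.106 N·m.
Newton's second law for rotation, τ = Iα, gives α = τ/I = 4.106/0.3741 = 10.97 rad/s².

α ≈ 11.0 rad/s²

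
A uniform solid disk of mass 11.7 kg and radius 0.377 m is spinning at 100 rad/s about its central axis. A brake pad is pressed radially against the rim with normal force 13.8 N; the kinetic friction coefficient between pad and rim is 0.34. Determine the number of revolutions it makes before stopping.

I = ½MR² = (1/2)(11.7)(0.377)² = 0.8315 kg·m².
Friction force f = μN = (0.34)(13.8) = 4.692 N at the rim; torque magnitude τ = fR = 1.769 N·m, opposing ω.
|α| = τ/I = 1.769/0.8315 = 2.127 rad/s² (deceleration).
ω² = ω₀² − 2|α|θ with ω = 0 ⇒ θ = ω₀²/(2|α|) = 2350 rad = 374.0 rev.

≈ 374 revolutions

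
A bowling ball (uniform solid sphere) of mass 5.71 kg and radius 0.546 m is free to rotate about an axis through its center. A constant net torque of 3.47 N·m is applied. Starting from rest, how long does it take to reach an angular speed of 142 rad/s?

I = (2/5)MR² = (2/5)(5.71)(0.546)² = 0.6809 kg·m².
α = τ/I = 3.47/0.6809 = 5.096 rad/s².
ω = αt ⇒ t = ω/α = 142/5.096 = 27.86 s.

t ≈ 27.9 s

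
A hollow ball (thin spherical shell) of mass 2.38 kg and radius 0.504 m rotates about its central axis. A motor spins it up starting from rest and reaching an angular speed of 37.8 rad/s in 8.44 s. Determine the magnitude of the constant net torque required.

τ ≈ 1.81 N·m

I = (2/3)MR² = (2/3)(2.38)(0.504)² = 0.4030 kg·m².
α = Δω/Δt = (37.8 − 0)/8.44 = 4.479 rad/s².
τ = Iα = (0.4030)(4.479) = 1.805 N·m.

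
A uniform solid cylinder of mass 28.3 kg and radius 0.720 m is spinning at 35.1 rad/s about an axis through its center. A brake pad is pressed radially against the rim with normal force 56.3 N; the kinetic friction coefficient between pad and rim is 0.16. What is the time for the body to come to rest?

t ≈ 39.7 s

I = ½MR² = (1/2)(28.3)(0.720)² = 7.335 kg·m².
Friction force f = μN = (0.16)(56.3) = 9.008 N at the rim; torque magnitude τ = fR = 6.486 N·m, opposing ω.
|α| = τ/I = 6.486/7.335 = 0.8842 rad/s² (deceleration).
0 = ω₀ − |α|t ⇒ t = ω₀/|α| = 35.1/0.8842 = 39.70 s.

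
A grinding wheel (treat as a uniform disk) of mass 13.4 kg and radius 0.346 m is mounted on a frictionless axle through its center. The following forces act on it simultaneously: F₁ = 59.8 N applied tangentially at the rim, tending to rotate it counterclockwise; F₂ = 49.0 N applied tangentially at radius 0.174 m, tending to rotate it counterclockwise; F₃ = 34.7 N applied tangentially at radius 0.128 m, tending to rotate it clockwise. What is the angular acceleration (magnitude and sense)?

α ≈ 30.9 rad/s², counterclockwise

I = ½MR² = (1/2)(13.4)(0.346)² = 0.8021 kg·m².
Taking counterclockwise as positive: τ₁ = +(59.8)(0.346) = +20.69 N·m; τ₂ = +(49.0)(0.174) = +8.526 N·m; τ₃ = −(34.7)(0.128) = −4.442 N·m.
Net torque τ = 24.78 N·m.
α = τ/I = 24.78/0.8021 = 30.89 rad/s².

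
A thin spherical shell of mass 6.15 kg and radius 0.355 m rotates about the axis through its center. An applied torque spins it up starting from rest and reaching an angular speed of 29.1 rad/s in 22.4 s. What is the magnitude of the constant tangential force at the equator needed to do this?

F ≈ 1.89 N

I = (2/3)MR² = (2/3)(6.15)(0.355)² = 0.5167 kg·m².
α = Δω/Δt = (29.1 − 0)/22.4 = 1.299 rad/s².
The required torque is τ = Iα = (0.5167)(1.299) = 0.6713 N·m.
A tangential force at the equator gives τ = FR, so F = τ/R = 0.6713/0.355 = 1.891 N.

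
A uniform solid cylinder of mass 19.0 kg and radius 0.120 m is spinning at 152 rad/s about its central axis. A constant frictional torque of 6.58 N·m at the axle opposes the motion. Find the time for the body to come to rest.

I = ½MR² = (1/2)(19.0)(0.120)² = 0.1368 kg·m².
The net torque has magnitude 6.58 N·m, opposing ω.
|α| = τ/I = 6.580/0.1368 = 48.10 rad/s² (deceleration).
0 = ω₀ − |α|t ⇒ t = ω₀/|α| = 152/48.10 = 3.160 s.

t ≈ 3.16 s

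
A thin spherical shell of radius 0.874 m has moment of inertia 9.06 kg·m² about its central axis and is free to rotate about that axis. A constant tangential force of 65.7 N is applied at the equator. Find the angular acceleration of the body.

τ = F R = (65.7)(0.874) = 57.42 N·m.
Newton's second law for rotation, τ = Iα, gives α = τ/I = 57.42/9.060 = 6.338 rad/s².

α ≈ 6.34 rad/s²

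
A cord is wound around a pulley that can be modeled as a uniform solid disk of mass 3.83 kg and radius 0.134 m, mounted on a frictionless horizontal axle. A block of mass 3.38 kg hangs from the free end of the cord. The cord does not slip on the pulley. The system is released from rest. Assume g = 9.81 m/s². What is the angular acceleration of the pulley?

α ≈ 46.7 rad/s²

I = ½MR² = (1/2)(3.83)(0.134)² = 0.03439 kg·m².
Block: mg − T = ma. Pulley: TR = Iα. No-slip: a = αR, so T = (I/R²)a = 1.915·a.
Then mg = (m + 1.915)a, so a = (3.38)(9.81)/(3.38 + 1.915) = 6.262 m/s².
α = a/R = 6.262/0.134 = 46.73 rad/s².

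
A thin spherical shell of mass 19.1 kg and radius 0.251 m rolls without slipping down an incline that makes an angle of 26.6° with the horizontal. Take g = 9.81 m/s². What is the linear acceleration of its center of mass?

Translation along the incline: Mg sinθ − f = Ma.
Rotation about the center: fR = Iα with I = (2/3)MR². No-slip gives a = αR, so f = (I/R²)a = (2/3)M a.
Substituting: Mg sinθ = (1 + 0.6667)Ma, so a = g sinθ/(1 + 0.6667) = (9.81) sin 26.6° / 1.667 = 2.636 m/s².

a ≈ 2.64 m/s²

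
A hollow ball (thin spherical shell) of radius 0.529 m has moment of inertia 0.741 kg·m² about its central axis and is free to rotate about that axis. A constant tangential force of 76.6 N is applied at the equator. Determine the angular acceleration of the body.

α ≈ 54.7 rad/s²

τ = F R = (76.6)(0.529) = 40.52 N·m.
Newton's second law for rotation, τ = Iα, gives α = τ/I = 40.52/0.7410 = 54.68 rad/s².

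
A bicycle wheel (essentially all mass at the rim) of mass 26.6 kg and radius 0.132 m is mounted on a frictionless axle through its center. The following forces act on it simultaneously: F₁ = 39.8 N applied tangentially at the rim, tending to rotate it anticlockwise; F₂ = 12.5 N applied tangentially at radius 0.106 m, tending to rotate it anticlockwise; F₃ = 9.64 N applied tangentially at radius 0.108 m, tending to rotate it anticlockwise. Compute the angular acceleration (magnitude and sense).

α ≈ 16.4 rad/s², anticlockwise

I = MR² = (26.6)(0.132)² = 0.4635 kg·m².
Taking anticlockwise as positive: τ₁ = +(39.8)(0.132) = +5.254 N·m; τ₂ = +(12.5)(0.106) = +1.325 N·m; τ₃ = +(9.64)(0.108) = +1.041 N·m.
Net torque τ = 7.620 N·m.
α = τ/I = 7.620/0.4635 = 16.44 rad/s².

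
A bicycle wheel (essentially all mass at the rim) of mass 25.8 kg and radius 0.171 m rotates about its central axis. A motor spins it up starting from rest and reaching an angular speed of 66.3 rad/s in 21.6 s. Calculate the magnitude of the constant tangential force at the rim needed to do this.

I = MR² = (25.8)(0.171)² = 0.7544 kg·m².
α = Δω/Δt = (66.3 − 0)/21.6 = 3.069 rad/s².
The required torque is τ = Iα = (0.7544)(3.069) = 2.316 N·m.
A tangential force at the rim gives τ = FR, so F = τ/R = 2.316/0.171 = 13.54 N.

F ≈ 13.5 N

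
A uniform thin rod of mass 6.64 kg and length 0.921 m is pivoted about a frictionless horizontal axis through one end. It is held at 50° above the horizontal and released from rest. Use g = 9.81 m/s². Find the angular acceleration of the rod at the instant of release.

About the pivot, I = (1/3)ML² = (1/3)(6.64)(0.921)² = 1.877 kg·m².
The weight acts at the center, a distance L/2 = 0.4605 m from the pivot; τ = Mg(L/2) cos 50° = 19.28 N·m.
α = τ/I = 19.28/1.877 = 10.27 rad/s².

α ≈ 10.3 rad/s²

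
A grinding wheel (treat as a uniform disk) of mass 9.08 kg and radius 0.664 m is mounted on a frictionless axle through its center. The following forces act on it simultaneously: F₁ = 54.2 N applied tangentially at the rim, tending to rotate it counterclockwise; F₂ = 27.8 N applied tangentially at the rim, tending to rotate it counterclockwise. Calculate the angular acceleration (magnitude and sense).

α ≈ 27.2 rad/s², counterclockwise

I = ½MR² = (1/2)(9.08)(0.664)² = 2.002 kg·m².
Taking counterclockwise as positive: τ₁ = +(54.2)(0.664) = +35.99 N·m; τ₂ = +(27.8)(0.664) = +18.46 N·m.
Net torque τ = 54.45 N·m.
α = τ/I = 54.45/2.002 = 27.20 rad/s².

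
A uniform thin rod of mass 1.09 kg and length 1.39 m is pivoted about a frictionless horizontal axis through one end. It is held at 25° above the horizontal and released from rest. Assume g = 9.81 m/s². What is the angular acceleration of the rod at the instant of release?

About the pivot, I = (1/3)ML² = (1/3)(1.09)(1.39)² = 0.7020 kg·m².
The weight acts at the center, a distance L/2 = 0.6950 m from the pivot; τ = Mg(L/2) cos 25° = 6.735 N·m.
α = τ/I = 6.735/0.7020 = 9.594 rad/s².

α ≈ 9.59 rad/s²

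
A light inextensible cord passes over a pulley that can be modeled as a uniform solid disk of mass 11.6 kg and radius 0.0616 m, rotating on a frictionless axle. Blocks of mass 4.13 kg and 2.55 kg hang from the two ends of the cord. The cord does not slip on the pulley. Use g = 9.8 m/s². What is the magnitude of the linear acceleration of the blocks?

I = ½MR² = (1/2)(11.6)(0.0616)² = 0.02201 kg·m².
Heavier block: m₁g − T₁ = m₁a. Lighter block: T₂ − m₂g = m₂a.
Pulley: (T₁ − T₂)R = Iα = I(a/R), so T₁ − T₂ = (I/R²)a = (1/2)M_p a = 5.800·a.
Adding the three: (m₁ − m₂)g = (m₁ + m₂ + 5.800)a, so a = (4.13 − 2.55)(9.8)/(4.13 + 2.55 + 5.800) = 1.241 m/s².

a ≈ 1.24 m/s²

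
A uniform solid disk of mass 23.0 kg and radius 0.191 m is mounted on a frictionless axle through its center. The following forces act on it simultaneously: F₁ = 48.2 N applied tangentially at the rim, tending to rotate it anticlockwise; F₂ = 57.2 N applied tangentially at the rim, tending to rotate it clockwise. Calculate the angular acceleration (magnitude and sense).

I = ½MR² = (1/2)(23.0)(0.191)² = 0.4195 kg·m².
Taking anticlockwise as positive: τ₁ = +(48.2)(0.191) = +9.206 N·m; τ₂ = −(57.2)(0.191) = −10.93 N·m.
Net torque τ = -1.719 N·m.
α = τ/I = -1.719/0.4195 = -4.097 rad/s².

α ≈ 4.10 rad/s², clockwise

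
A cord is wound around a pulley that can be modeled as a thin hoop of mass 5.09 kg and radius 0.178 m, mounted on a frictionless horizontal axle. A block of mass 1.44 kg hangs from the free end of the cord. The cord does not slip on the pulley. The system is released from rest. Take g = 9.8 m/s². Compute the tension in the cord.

I = MR² = (5.09)(0.178)² = 0.1613 kg·m².
Block: mg − T = ma. Pulley: TR = Iα. No-slip: a = αR, so T = (I/R²)a = 5.090·a.
Then mg = (m + 5.090)a, so a = (1.44)(9.8)/(1.44 + 5.090) = 2.161 m/s².
T = 5.090·a = 11.00 N.

T ≈ 11.0 N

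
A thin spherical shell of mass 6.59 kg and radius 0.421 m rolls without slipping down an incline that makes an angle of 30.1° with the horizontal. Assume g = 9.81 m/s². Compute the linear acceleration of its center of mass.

a ≈ 2.95 m/s²

Translation along the incline: Mg sinθ − f = Ma.
Rotation about the center: fR = Iα with I = (2/3)MR². No-slip gives a = αR, so f = (I/R²)a = (2/3)M a.
Substituting: Mg sinθ = (1 + 0.6667)Ma, so a = g sinθ/(1 + 0.6667) = (9.81) sin 30.1° / 1.667 = 2.952 m/s².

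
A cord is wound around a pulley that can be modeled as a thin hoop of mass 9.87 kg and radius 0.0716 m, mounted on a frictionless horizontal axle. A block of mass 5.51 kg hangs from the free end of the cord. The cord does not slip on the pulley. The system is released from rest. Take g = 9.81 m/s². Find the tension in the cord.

I = MR² = (9.87)(0.0716)² = 0.05060 kg·m².
Block: mg − T = ma. Pulley: TR = Iα. No-slip: a = αR, so T = (I/R²)a = 9.870·a.
Then mg = (m + 9.870)a, so a = (5.51)(9.81)/(5.51 + 9.870) = 3.515 m/s².
T = 9.870·a = 34.69 N.

T ≈ 34.7 N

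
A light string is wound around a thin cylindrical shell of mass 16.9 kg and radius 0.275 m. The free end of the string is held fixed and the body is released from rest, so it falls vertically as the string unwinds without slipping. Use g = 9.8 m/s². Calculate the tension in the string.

T ≈ 82.8 N

Translation: Mg − T = Ma. Rotation about the center: TR = Iα with I = MR².
With a = αR: T = (I/R²)a = M a, so Mg = (1 + 1.000)Ma.
a = g/(1 + 1.000) = 9.8/2.000 = 4.900 m/s².
T = 1.000·M·a = (1.000)(16.9)(4.900) = 82.81 N.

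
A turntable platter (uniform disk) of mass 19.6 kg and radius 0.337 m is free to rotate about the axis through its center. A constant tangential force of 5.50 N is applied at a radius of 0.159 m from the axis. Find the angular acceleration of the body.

I = ½MR² = (1/2)(19.6)(0.337)² = 1.113 kg·m².
τ = F·r = (5.50)(0.159) = 0.8745 N·m.
Newton's second law for rotation, τ = Iα, gives α = τ/I = 0.8745/1.113 = 0.7857 rad/s².

α ≈ 0.786 rad/s²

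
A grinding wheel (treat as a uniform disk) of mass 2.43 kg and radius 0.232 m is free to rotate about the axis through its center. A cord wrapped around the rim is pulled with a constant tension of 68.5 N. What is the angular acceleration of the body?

I = ½MR² = (1/2)(2.43)(0.232)² = 0.06540 kg·m².
τ = F R = (68.5)(0.232) = 15.89 N·m.
From τ = Iα: α = 15.89/0.06540 = 243.0 rad/s².

α ≈ 243 rad/s²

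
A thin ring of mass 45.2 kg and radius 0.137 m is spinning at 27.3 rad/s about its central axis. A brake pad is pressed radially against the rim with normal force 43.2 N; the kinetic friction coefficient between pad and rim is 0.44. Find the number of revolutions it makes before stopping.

I = MR² = (45.2)(0.137)² = 0.8484 kg·m².
Friction force f = μN = (0.44)(43.2) = 19.01 N at the rim; torque magnitude τ = fR = 2.604 N·m, opposing ω.
|α| = τ/I = 2.604/0.8484 = 3.070 rad/s² (deceleration).
ω² = ω₀² − 2|α|θ with ω = 0 ⇒ θ = ω₀²/(2|α|) = 121.4 rad = 19.32 rev.

≈ 19.3 revolutions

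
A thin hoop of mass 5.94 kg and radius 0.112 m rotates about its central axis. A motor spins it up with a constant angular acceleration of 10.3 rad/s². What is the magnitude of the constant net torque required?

I = MR² = (5.94)(0.112)² = 0.07451 kg·m².
τ = Iα = (0.07451)(10.30) = 0.7675 N·m.

τ ≈ 0.767 N·m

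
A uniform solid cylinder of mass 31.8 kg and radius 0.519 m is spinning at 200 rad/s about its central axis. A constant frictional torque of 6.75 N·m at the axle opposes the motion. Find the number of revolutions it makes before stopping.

I = ½MR² = (1/2)(31.8)(0.519)² = 4.283 kg·m².
The net torque has magnitude 6.75 N·m, opposing ω.
|α| = τ/I = 6.750/4.283 = 1.576 rad/s² (deceleration).
ω² = ω₀² − 2|α|θ with ω = 0 ⇒ θ = ω₀²/(2|α|) = 12690 rad = 2020 rev.

≈ 2020 revolutions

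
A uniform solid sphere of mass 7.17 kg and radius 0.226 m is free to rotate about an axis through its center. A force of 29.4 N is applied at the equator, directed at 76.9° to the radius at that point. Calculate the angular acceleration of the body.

α ≈ 44.2 rad/s²

I = (2/5)MR² = (2/5)(7.17)(0.226)² = 0.1465 kg·m².
Only the tangential component produces torque: τ = F R sinθ = (29.4)(0.226) sin 76.9° = 6.471 N·m.
From τ = Iα: α = 6.471/0.1465 = 44.18 rad/s².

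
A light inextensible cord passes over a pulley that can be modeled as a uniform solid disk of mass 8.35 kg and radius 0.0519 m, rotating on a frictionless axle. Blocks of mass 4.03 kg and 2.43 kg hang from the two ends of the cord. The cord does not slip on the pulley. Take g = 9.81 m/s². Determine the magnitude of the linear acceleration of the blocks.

a ≈ 1.48 m/s²

I = ½MR² = (1/2)(8.35)(0.0519)² = 0.01125 kg·m².
Heavier block: m₁g − T₁ = m₁a. Lighter block: T₂ − m₂g = m₂a.
Pulley: (T₁ − T₂)R = Iα = I(a/R), so T₁ − T₂ = (I/R²)a = (1/2)M_p a = 4.175·a.
Adding the three: (m₁ − m₂)g = (m₁ + m₂ + 4.175)a, so a = (4.03 − 2.43)(9.81)/(4.03 + 2.43 + 4.175) = 1.476 m/s².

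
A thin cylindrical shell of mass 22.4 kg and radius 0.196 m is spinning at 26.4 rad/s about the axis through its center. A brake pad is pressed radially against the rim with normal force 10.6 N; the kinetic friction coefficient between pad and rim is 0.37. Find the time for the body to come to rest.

I = MR² = (22.4)(0.196)² = 0.8605 kg·m².
Friction force f = μN = (0.37)(10.6) = 3.922 N at the rim; torque magnitude τ = fR = 0.7687 N·m, opposing ω.
|α| = τ/I = 0.7687/0.8605 = 0.8933 rad/s² (deceleration).
0 = ω₀ − |α|t ⇒ t = ω₀/|α| = 26.4/0.8933 = 29.55 s.

t ≈ 29.6 s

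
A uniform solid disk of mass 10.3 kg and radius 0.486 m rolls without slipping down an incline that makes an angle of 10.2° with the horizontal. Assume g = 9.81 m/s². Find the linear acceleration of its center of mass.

Translation along the incline: Mg sinθ − f = Ma.
Rotation about the center: fR = Iα with I = ½MR². No-slip gives a = αR, so f = (I/R²)a = (1/2)M a.
Substituting: Mg sinθ = (1 + 0.5000)Ma, so a = g sinθ/(1 + 0.5000) = (9.81) sin 10.2° / 1.500 = 1.158 m/s².

a ≈ 1.16 m/s²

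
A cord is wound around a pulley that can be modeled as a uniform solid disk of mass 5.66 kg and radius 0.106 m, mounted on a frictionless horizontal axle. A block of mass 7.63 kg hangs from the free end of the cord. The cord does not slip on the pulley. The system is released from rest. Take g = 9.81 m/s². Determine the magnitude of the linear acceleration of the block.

I = ½MR² = (1/2)(5.66)(0.106)² = 0.03180 kg·m².
Block: mg − T = ma. Pulley: TR = Iα. No-slip: a = αR, so T = (I/R²)a = 2.830·a.
Then mg = (m + 2.830)a, so a = (7.63)(9.81)/(7.63 + 2.830) = 7.156 m/s².

a ≈ 7.16 m/s²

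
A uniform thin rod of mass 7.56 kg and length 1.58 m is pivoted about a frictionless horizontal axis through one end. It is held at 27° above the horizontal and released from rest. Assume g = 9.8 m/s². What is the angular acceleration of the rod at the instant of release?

α ≈ 8.29 rad/s²

About the pivot, I = (1/3)ML² = (1/3)(7.56)(1.58)² = 6.291 kg·m².
The weight acts at the center, a distance L/2 = 0.7900 m from the pivot; τ = Mg(L/2) cos 27° = 52.15 N·m.
α = τ/I = 52.15/6.291 = 8.290 rad/s².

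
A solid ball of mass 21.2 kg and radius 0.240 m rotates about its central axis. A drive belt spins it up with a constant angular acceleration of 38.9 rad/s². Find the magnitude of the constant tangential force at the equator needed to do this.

F ≈ 79.2 N

I = (2/5)MR² = (2/5)(21.2)(0.240)² = 0.4884 kg·m².
The required torque is τ = Iα = (0.4884)(38.90) = 19.00 N·m.
A tangential force at the equator gives τ = FR, so F = τ/R = 19.00/0.240 = 79.17 N.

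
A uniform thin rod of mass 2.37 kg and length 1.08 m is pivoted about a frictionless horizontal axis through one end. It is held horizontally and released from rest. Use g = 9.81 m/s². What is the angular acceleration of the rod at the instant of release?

About the pivot, I = (1/3)ML² = (1/3)(2.37)(1.08)² = 0.9215 kg·m².
The weight acts at the center, a distance L/2 = 0.5400 m from the pivot; τ = Mg(L/2) = 12.55 N·m.
α = τ/I = 12.55/0.9215 = 13.62 rad/s².
(Equivalently α = (3g/(2L)) = 13.62 rad/s².)

α ≈ 13.6 rad/s²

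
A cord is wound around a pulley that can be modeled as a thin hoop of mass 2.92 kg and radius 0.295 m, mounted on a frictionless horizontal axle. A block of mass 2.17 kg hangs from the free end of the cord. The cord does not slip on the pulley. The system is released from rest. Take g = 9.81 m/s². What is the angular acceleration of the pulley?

α ≈ 14.2 rad/s²

I = MR² = (2.92)(0.295)² = 0.2541 kg·m².
Block: mg − T = ma. Pulley: TR = Iα. No-slip: a = αR, so T = (I/R²)a = 2.920·a.
Then mg = (m + 2.920)a, so a = (2.17)(9.81)/(2.17 + 2.920) = 4.182 m/s².
α = a/R = 4.182/0.295 = 14.18 rad/s².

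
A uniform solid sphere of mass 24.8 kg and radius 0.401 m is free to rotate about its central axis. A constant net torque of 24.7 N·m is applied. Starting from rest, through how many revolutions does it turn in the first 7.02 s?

≈ 60.7 revolutions

I = (2/5)MR² = (2/5)(24.8)(0.401)² = 1.595 kg·m².
α = τ/I = 24.7/1.595 = 15.48 rad/s².
θ = ½αt² = ½(15.48)(7.02)² = 381.5 rad.
Revolutions = θ/(2π) = 60.72.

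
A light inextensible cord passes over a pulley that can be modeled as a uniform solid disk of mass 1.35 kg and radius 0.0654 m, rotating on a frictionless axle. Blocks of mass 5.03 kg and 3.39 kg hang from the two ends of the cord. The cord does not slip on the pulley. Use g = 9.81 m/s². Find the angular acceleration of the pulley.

I = ½MR² = (1/2)(1.35)(0.0654)² = 0.002887 kg·m².
Heavier block: m₁g − T₁ = m₁a. Lighter block: T₂ − m₂g = m₂a.
Pulley: (T₁ − T₂)R = Iα = I(a/R), so T₁ − T₂ = (I/R²)a = (1/2)M_p a = 0.6750·a.
Adding the three: (m₁ − m₂)g = (m₁ + m₂ + 0.6750)a, so a = (5.03 − 3.39)(9.81)/(5.03 + 3.39 + 0.6750) = 1.769 m/s².
α = a/R = 1.769/0.0654 = 27.05 rad/s².

α ≈ 27.0 rad/s²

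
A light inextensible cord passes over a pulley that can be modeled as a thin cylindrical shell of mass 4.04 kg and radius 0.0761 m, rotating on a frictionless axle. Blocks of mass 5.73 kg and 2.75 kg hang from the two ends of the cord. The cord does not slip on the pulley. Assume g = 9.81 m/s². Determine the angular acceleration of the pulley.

α ≈ 30.7 rad/s²

I = MR² = (4.04)(0.0761)² = 0.02340 kg·m².
Heavier block: m₁g − T₁ = m₁a. Lighter block: T₂ − m₂g = m₂a.
Pulley: (T₁ − T₂)R = Iα = I(a/R), so T₁ − T₂ = (I/R²)a = 1·M_p a = 4.040·a.
Adding the three: (m₁ − m₂)g = (m₁ + m₂ + 4.040)a, so a = (5.73 − 2.75)(9.81)/(5.73 + 2.75 + 4.040) = 2.335 m/s².
α = a/R = 2.335/0.0761 = 30.68 rad/s².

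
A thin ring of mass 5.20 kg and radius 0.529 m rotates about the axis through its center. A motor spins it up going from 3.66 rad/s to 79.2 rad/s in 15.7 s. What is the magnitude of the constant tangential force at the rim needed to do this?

F ≈ 13.2 N

I = MR² = (5.20)(0.529)² = 1.455 kg·m².
α = Δω/Δt = (79.2 − 3.66)/15.7 = 4.811 rad/s².
The required torque is τ = Iα = (1.455)(4.811) = 7.002 N·m.
A tangential force at the rim gives τ = FR, so F = τ/R = 7.002/0.529 = 13.24 N.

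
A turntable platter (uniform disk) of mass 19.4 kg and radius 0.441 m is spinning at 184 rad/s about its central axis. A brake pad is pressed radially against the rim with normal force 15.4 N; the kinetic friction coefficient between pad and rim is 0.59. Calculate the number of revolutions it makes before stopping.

≈ 1270 revolutions

I = ½MR² = (1/2)(19.4)(0.441)² = 1.886 kg·m².
Friction force f = μN = (0.59)(15.4) = 9.086 N at the rim; torque magnitude τ = fR = 4.007 N·m, opposing ω.
|α| = τ/I = 4.007/1.886 = 2.124 rad/s² (deceleration).
ω² = ω₀² − 2|α|θ with ω = 0 ⇒ θ = ω₀²/(2|α|) = 7970 rad = 1268 rev.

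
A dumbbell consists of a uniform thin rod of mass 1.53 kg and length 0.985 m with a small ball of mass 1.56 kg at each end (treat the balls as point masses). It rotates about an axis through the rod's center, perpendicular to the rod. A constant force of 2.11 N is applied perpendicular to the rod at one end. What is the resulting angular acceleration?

I_rod = (1/12)ML² = (1/12)(1.53)(0.985)² = 0.1237 kg·m².
I_balls = 2·m·(L/2)² = 2(1.56)(0.4925)² = 0.7568 kg·m².
Total I = 0.8805 kg·m².
τ = F·(L/2) = (2.11)(0.492) = 1.039 N·m.
α = τ/I = 1.039/0.8805 = 1.180 rad/s².

α ≈ 1.18 rad/s²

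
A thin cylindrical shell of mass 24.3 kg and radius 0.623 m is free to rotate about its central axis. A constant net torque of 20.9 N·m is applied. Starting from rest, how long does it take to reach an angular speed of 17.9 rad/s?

t ≈ 8.08 s

I = MR² = (24.3)(0.623)² = 9.432 kg·m².
α = τ/I = 20.9/9.432 = 2.216 rad/s².
ω = αt ⇒ t = ω/α = 17.9/2.216 = 8.078 s.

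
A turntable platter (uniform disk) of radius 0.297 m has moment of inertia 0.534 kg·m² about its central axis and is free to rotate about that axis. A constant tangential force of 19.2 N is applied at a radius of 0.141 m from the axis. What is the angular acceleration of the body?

α ≈ 5.07 rad/s²

τ = F·r = (19.2)(0.141) = 2.707 N·m.
Newton's second law for rotation, τ = Iα, gives α = τ/I = 2.707/0.5340 = 5.070 rad/s².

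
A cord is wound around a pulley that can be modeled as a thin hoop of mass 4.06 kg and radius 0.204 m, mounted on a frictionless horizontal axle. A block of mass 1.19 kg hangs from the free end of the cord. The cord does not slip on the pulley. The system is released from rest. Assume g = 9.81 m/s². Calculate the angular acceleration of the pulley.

α ≈ 10.9 rad/s²

I = MR² = (4.06)(0.204)² = 0.1690 kg·m².
Block: mg − T = ma. Pulley: TR = Iα. No-slip: a = αR, so T = (I/R²)a = 4.060·a.
Then mg = (m + 4.060)a, so a = (1.19)(9.81)/(1.19 + 4.060) = 2.224 m/s².
α = a/R = 2.224/0.204 = 10.90 rad/s².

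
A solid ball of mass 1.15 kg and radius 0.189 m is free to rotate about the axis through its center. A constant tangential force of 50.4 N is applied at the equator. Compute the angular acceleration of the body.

I = (2/5)MR² = (2/5)(1.15)(0.189)² = 0.01643 kg·m².
τ = F R = (50.4)(0.189) = 9.526 N·m.
From τ = Iα: α = 9.526/0.01643 = 579.7 rad/s².

α ≈ 580 rad/s²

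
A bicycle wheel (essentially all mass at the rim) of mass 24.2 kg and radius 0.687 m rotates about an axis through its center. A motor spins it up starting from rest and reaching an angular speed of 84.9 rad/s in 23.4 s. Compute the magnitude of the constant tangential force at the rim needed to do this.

F ≈ 60.3 N

I = MR² = (24.2)(0.687)² = 11.42 kg·m².
α = Δω/Δt = (84.9 − 0)/23.4 = 3.628 rad/s².
The required torque is τ = Iα = (11.42)(3.628) = 41.44 N·m.
A tangential force at the rim gives τ = FR, so F = τ/R = 41.44/0.687 = 60.32 N.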